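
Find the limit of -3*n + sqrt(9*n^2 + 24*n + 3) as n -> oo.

4

This has the form ∞ − ∞. Multiply and divide by the conjugate √(9*n^2 + 24*n + 3) + 3n.
That gives (24n + 3) / (√(9*n^2 + 24*n + 3) + 3n).
Divide numerator and denominator by n: the limit is 24/(2·3) = 4.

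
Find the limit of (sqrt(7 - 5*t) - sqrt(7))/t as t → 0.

Substitution gives 0/0. Multiply numerator and denominator by the conjugate √(7 - 5t) + √7.
The numerator becomes (7 - 5t) − 7 = -5t, so the expression simplifies to -5/(√(7 - 5t) + √7).
Letting t → 0 gives -5/(2√7) = -5*√(7)/14.

-5*√(7)/14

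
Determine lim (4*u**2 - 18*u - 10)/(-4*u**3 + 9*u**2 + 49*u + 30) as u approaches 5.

Direct substitution gives 0/0, so factor. Both numerator and denominator have (u - 5) as a factor.
After cancelling, the expression reduces to (4*u + 2)/(-4*u^2 - 11*u - 6).
Substituting u = 5 gives -22/161.

-22/161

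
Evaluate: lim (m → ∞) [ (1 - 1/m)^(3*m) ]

e^(-3)

Let L be the limit and take ln: ln L = lim (3m)·ln(1 - 1/m) = lim (3m)·(-1/m + O(1/m²)) = -3.
Hence L = e^(-3).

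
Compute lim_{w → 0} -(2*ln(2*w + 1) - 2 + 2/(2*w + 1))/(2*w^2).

Substitution gives 0/0; apply L'Hôpital's rule 2 times.
After differentiating numerator and denominator 2 times the quotient is (8*(1 - 2*w)/(2*w + 1)^3)/(-4); at w = 0 this is -2.

-2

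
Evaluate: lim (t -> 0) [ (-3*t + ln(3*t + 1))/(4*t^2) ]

-9/8

Direct substitution gives 0/0.
Apply L'Hôpital: lim (-3 + 3/(3*t + 1))/(8*t), still 0/0.
After 2 applications of L'Hôpital's rule the quotient is (-9/(3*t + 1)^2)/(8); substituting t = 0 gives -9/8.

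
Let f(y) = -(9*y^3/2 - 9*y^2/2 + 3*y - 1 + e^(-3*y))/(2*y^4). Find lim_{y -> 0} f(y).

-27/16

Direct substitution gives 0/0.
Apply L'Hôpital: lim (27*y^2/2 - 9*y + 3 - 3*e^(-3*y))/(-8*y^3), still 0/0.
Apply L'Hôpital: lim (27*y - 9 + 9*e^(-3*y))/(-24*y^2), still 0/0.
Apply L'Hôpital: lim (27 - 27*e^(-3*y))/(-48*y), still 0/0.
After 4 applications of L'Hôpital's rule the quotient is (81*e^(-3*y))/(-48); substituting y = 0 gives -27/16.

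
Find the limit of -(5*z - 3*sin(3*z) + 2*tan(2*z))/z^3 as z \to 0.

-113/6

Substitution gives 0/0; apply L'Hôpital's rule 3 times.
After differentiating numerator and denominator 3 times the quotient is (81*cos(3*z) + 96*tan(2*z)^4 + 128*tan(2*z)^2 + 32)/(-6); at z = 0 this is -113/6.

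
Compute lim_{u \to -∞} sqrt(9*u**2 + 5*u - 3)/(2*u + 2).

-3/2

For large |u|, √(9*u^2 + 5*u - 3) ≈ √9·|u| and the denominator ≈ 2u.
Since u → −∞, |u| = −u, giving −√9/(2) = -3/2.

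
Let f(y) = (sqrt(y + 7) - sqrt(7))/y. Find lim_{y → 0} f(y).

√(7)/14

A 0/0 form; rationalise with √(7 + y) + √7. This collapses the numerator to y, leaving 1/(√(7 + y) + √7) → 1/(2√7) = √(7)/14.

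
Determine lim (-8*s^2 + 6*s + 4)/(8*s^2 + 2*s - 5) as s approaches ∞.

-1

Numerator and denominator both have degree 2.
Dividing every term by s^2, all lower-order terms vanish and the limit is the ratio of leading coefficients, -8/(8) = -1.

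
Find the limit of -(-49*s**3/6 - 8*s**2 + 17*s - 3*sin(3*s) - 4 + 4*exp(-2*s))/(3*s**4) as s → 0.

Substitution gives 0/0; apply L'Hôpital's rule 4 times.
After differentiating numerator and denominator 4 times the quotient is (-243*sin(3*s) + 64*e^(-2*s))/(-72); at s = 0 this is -8/9.

-8/9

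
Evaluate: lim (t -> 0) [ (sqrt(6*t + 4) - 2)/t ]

A 0/0 form; rationalise with √(4 + 6t) + √4. This collapses the numerator to 6t, leaving 6/(√(4 + 6t) + √4) → 6/(2√4) = 3/2.

3/2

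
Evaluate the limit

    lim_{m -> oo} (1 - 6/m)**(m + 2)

Let L be the limit and take ln: ln L = lim (m + 2)·ln(1 - 6/m) = lim (m + 2)·(-6/m + O(1/m²)) = -6.
Hence L = e^(-6).

e^(-6)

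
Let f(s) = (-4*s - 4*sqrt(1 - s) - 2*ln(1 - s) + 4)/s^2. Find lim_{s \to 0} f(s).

3/2

Substitution gives 0/0 (the numerator vanishes to order 2).
Expand each term to order s^2: the coefficient of s^2 in -4·√(1 - s) is 1/2 and in -2·ln(1 - s) is 1.
Lower-order terms cancel with the polynomial part, so the numerator is (3/2)·s^2 + o(s^2), and the limit is (3/2)/(1) = 3/2.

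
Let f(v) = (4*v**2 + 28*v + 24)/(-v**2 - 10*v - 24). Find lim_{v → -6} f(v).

Since v = -6 makes numerator and denominator zero, (v + 6) divides both.
Cancelling it gives (4*v + 4)/(-v - 4); now plug in v = -6 to get -10.

-10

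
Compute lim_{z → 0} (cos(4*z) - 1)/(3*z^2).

Direct substitution gives 0/0.
Apply L'Hôpital: lim (-4*sin(4*z))/(6*z), still 0/0.
After 2 applications of L'Hôpital's rule the quotient is (-16*cos(4*z))/(6); substituting z = 0 gives -8/3.

-8/3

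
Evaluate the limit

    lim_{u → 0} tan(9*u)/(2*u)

Substitution gives 0/0.
Since tan(θ)/θ → 1 as θ → 0, tan(9u)/(9u) → 1 and the limit is 9/2.

9/2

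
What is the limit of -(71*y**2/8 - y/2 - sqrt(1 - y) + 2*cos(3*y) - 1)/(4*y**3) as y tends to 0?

-1/64

Substitution gives 0/0 (the numerator vanishes to order 3).
Expand each term to order y^3: the coefficient of y^3 in −√(1 - y) is 1/16 and in 2·cos(3y) is 0.
Lower-order terms cancel with the polynomial part, so the numerator is (1/16)·y^3 + o(y^3), and the limit is (1/16)/(-4) = -1/64.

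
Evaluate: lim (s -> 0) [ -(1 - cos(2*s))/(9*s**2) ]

Substitution gives 0/0.
Use (1 − cos u)/u² → 1/2 with u = 2s: the limit is 2²/(2·(-9)) = -2/9.

-2/9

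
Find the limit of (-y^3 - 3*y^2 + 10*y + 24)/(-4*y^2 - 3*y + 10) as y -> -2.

Since y = -2 makes numerator and denominator zero, (y + 2) divides both.
Cancelling it gives (-y^2 - y + 12)/(5 - 4*y); now plug in y = -2 to get 10/13.

10/13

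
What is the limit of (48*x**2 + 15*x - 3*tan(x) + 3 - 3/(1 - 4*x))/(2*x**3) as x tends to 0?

Substitution gives 0/0; apply L'Hôpital's rule 3 times.
After differentiating numerator and denominator 3 times the quotient is (12/cos(x)^2 - 18/cos(x)^4 - 1152/(4*x - 1)^4)/(12); at x = 0 this is -193/2.

-193/2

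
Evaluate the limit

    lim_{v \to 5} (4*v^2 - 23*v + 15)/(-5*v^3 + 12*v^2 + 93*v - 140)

-17/162

Since v = 5 makes numerator and denominator zero, (v - 5) divides both.
Cancelling it gives (4*v - 3)/(-5*v^2 - 13*v + 28); now plug in v = 5 to get -17/162.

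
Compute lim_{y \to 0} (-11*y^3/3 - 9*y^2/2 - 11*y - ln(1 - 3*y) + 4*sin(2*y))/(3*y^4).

27/4

Substitution gives 0/0; apply L'Hôpital's rule 4 times.
After differentiating numerator and denominator 4 times the quotient is (64*sin(2*y) + 486/(3*y - 1)^4)/(72); at y = 0 this is 27/4.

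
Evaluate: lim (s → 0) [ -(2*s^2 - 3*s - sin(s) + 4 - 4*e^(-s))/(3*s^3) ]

Substitution gives 0/0; apply L'Hôpital's rule 3 times.
After differentiating numerator and denominator 3 times the quotient is (cos(s) + 4*e^(-s))/(-18); at s = 0 this is -5/18.

-5/18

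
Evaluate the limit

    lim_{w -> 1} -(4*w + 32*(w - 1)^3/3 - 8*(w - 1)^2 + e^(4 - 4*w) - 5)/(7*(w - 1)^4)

Direct substitution gives 0/0.
Apply L'Hôpital: lim (-16*w + 32*(w - 1)^2 - 4*e^(4 - 4*w) + 20)/(-28*(w - 1)^3), still 0/0.
Apply L'Hôpital: lim (64*w + 16*e^(4 - 4*w) - 80)/(-84*(w - 1)^2), still 0/0.
Apply L'Hôpital: lim (64 - 64*e^(4 - 4*w))/(168 - 168*w), still 0/0.
After 4 applications of L'Hôpital's rule the quotient is (256*e^(4 - 4*w))/(-168); substituting w = 1 gives -32/21.

-32/21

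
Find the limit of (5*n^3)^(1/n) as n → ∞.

Base → ∞ and exponent → 0: an ∞^0 form.
Take logs: (1/n)·ln(5·n^3) = (ln 5 + 3·ln n)/n → 0.
So the limit is e^0 = 1.

1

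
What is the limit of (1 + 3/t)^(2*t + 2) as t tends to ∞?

e^(6)

The base → 1 and the exponent → ∞: a 1^∞ form.
Take logarithms: (2t + 2)·ln(1 + 3/t). Since ln(1+u) ~ u for small u, this behaves like (2t)·(3/t) → 6.
So the limit is e^(6).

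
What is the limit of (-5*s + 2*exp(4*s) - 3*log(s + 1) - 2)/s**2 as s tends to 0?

Substitution gives 0/0; apply L'Hôpital's rule 2 times.
After differentiating numerator and denominator 2 times the quotient is (32*e^(4*s) + 3/(s + 1)^2)/(2); at s = 0 this is 35/2.

35/2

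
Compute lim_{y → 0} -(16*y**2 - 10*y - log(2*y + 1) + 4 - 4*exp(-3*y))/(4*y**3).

Substitution gives 0/0; apply L'Hôpital's rule 3 times.
After differentiating numerator and denominator 3 times the quotient is (108*e^(-3*y) - 16/(2*y + 1)^3)/(-24); at y = 0 this is -23/6.

-23/6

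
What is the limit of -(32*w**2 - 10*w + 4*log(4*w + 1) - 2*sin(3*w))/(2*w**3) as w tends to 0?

-283/6

Substitution gives 0/0 (the numerator vanishes to order 3).
Expand each term to order w^3: the coefficient of w^3 in 4·ln(1 + 4w) is 256/3 and in -2·sin(3w) is 9.
Lower-order terms cancel with the polynomial part, so the numerator is (283/3)·w^3 + o(w^3), and the limit is (283/3)/(-2) = -283/6.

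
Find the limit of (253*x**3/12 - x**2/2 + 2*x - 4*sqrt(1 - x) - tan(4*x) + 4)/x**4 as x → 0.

5/32

Substitution gives 0/0 (the numerator vanishes to order 4).
Expand each term to order x^4: the coefficient of x^4 in -4·√(1 - x) is 5/32 and in −tan(4x) is 0.
Lower-order terms cancel with the polynomial part, so the numerator is (5/32)·x^4 + o(x^4), and the limit is (5/32)/(1) = 5/32.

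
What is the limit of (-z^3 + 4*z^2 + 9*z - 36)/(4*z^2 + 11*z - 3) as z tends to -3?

42/13

At z = -3 both the top and bottom vanish — a removable singularity. Factoring out (z + 3) from each leaves (-z^2 + 7*z - 12)/(4*z - 1), which at z = -3 equals 42/13.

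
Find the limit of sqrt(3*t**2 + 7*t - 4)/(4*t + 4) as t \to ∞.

√(3)/4

For large |t|, √(3*t^2 + 7*t - 4) ≈ √3·|t| and the denominator ≈ 4t.
Since t → +∞, |t| = t, giving √3/(4) = √(3)/4.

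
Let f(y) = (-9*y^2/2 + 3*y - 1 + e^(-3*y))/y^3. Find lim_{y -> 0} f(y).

-9/2

Direct substitution gives 0/0.
Apply L'Hôpital: lim (-9*y + 3 - 3*e^(-3*y))/(3*y^2), still 0/0.
Apply L'Hôpital: lim (-9 + 9*e^(-3*y))/(6*y), still 0/0.
After 3 applications of L'Hôpital's rule the quotient is (-27*e^(-3*y))/(6); substituting y = 0 gives -9/2.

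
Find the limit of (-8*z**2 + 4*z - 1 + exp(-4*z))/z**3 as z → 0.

-32/3

Direct substitution gives 0/0.
Apply L'Hôpital: lim (-16*z + 4 - 4*e^(-4*z))/(3*z^2), still 0/0.
Apply L'Hôpital: lim (-16 + 16*e^(-4*z))/(6*z), still 0/0.
After 3 applications of L'Hôpital's rule the quotient is (-64*e^(-4*z))/(6); substituting z = 0 gives -32/3.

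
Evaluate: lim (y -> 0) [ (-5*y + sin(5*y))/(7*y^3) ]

-125/42

Direct substitution gives 0/0.
Apply L'Hôpital: lim (5*cos(5*y) - 5)/(21*y^2), still 0/0.
Apply L'Hôpital: lim (-25*sin(5*y))/(42*y), still 0/0.
After 3 applications of L'Hôpital's rule the quotient is (-125*cos(5*y))/(42); substituting y = 0 gives -125/42.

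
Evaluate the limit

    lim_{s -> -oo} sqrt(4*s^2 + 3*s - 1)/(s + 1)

-2

For large |s|, √(4*s^2 + 3*s - 1) ≈ √4·|s| and the denominator ≈ s.
Since s → −∞, |s| = −s, giving −√4/(1) = -2.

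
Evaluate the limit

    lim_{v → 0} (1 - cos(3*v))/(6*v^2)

3/4

Substitution gives 0/0.
Use (1 − cos u)/u² → 1/2 with u = 3v: the limit is 3²/(2·6) = 3/4.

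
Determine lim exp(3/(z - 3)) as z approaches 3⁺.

∞

As z → 3⁺, 3/(z - 3) → +∞, so e^(3/(z - 3)) → ∞.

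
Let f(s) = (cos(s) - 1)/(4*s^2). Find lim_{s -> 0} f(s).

-1/8

Direct substitution gives 0/0.
Apply L'Hôpital: lim (-sin(s))/(8*s), still 0/0.
After 2 applications of L'Hôpital's rule the quotient is (-cos(s))/(8); substituting s = 0 gives -1/8.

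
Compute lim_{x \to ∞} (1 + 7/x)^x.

Let L be the limit and take ln: ln L = lim (x)·ln(1 + 7/x) = lim (x)·(7/x + O(1/x²)) = 7.
Hence L = e^(7).

e^(7)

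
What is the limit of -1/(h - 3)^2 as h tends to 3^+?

As h → 3⁺, (h - 3) → 0⁺, so (h - 3)^2 → 0⁺ and -1/(h - 3)^2 → -∞.

-∞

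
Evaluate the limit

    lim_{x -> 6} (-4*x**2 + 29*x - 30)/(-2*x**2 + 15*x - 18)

At x = 6 both the top and bottom vanish — a removable singularity. Factoring out (x - 6) from each leaves (5 - 4*x)/(3 - 2*x), which at x = 6 equals 19/9.

19/9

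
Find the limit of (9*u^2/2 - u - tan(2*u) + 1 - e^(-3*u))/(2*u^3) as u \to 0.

Substitution gives 0/0; apply L'Hôpital's rule 3 times.
After differentiating numerator and denominator 3 times the quotient is (-48*tan(2*u)^4 - 64*tan(2*u)^2 - 16 + 27*e^(-3*u))/(12); at u = 0 this is 11/12.

11/12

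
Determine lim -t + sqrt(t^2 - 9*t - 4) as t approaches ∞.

-9/2

This has the form ∞ − ∞. Multiply and divide by the conjugate √(t^2 - 9*t - 4) + t.
That gives (-9t - 4) / (√(t^2 - 9*t - 4) + t).
Divide numerator and denominator by t: the limit is -9/(2·1) = -9/2.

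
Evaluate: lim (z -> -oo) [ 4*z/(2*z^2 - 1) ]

0

The denominator has degree 2 and the numerator degree 1. Dividing numerator and denominator by z^2 sends every term to 0 except the leading denominator term, so the limit is 0.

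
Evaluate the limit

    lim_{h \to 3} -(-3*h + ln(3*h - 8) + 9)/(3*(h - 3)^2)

3/2

Direct substitution gives 0/0.
Apply L'Hôpital: lim (-3 + 3/(3*h - 8))/(18 - 6*h), still 0/0.
After 2 applications of L'Hôpital's rule the quotient is (-9/(3*h - 8)^2)/(-6); substituting h = 3 gives 3/2.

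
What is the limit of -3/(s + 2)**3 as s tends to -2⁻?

∞

As s → -2⁻, (s + 2) → 0⁻, so (s + 2)^3 → 0⁻ and -3/(s + 2)^3 → ∞.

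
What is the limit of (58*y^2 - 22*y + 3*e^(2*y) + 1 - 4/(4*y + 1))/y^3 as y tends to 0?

260

Substitution gives 0/0 (the numerator vanishes to order 3).
Expand each term to order y^3: the coefficient of y^3 in -4·1/(1 + 4y) is 256 and in 3·e^(2y) is 4.
Lower-order terms cancel with the polynomial part, so the numerator is (260)·y^3 + o(y^3), and the limit is (260)/(1) = 260.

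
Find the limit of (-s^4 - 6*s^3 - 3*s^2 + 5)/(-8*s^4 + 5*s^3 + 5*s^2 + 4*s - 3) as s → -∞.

Numerator and denominator both have degree 4.
Dividing every term by s^4, all lower-order terms vanish and the limit is the ratio of leading coefficients, -1/(-8) = 1/8.

1/8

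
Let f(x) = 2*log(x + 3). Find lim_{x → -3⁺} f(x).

As x → -3⁺, x + 3 → 0⁺ and ln(x + 3) → −∞.
Multiplying by 2 gives -∞.

-∞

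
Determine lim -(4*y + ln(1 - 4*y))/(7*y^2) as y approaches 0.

8/7

Direct substitution gives 0/0.
Apply L'Hôpital: lim (4 - 4/(1 - 4*y))/(-14*y), still 0/0.
After 2 applications of L'Hôpital's rule the quotient is (-16/(1 - 4*y)^2)/(-14); substituting y = 0 gives 8/7.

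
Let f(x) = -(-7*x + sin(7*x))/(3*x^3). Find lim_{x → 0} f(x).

Direct substitution gives 0/0.
Apply L'Hôpital: lim (7*cos(7*x) - 7)/(-9*x^2), still 0/0.
Apply L'Hôpital: lim (-49*sin(7*x))/(-18*x), still 0/0.
After 3 applications of L'Hôpital's rule the quotient is (-343*cos(7*x))/(-18); substituting x = 0 gives 343/18.

343/18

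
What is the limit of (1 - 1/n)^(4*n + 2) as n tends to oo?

e^(-4)

The base → 1 and the exponent → ∞: a 1^∞ form.
Take logarithms: (4n + 2)·ln(1 - 1/n). Since ln(1+u) ~ u for small u, this behaves like (4n)·(-1/n) → -4.
So the limit is e^(-4).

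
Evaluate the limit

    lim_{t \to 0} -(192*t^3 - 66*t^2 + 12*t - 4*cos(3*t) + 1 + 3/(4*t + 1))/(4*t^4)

-1509/8

Substitution gives 0/0 (the numerator vanishes to order 4).
Expand each term to order t^4: the coefficient of t^4 in 3·1/(1 + 4t) is 768 and in -4·cos(3t) is -27/2.
Lower-order terms cancel with the polynomial part, so the numerator is (1509/2)·t^4 + o(t^4), and the limit is (1509/2)/(-4) = -1509/8.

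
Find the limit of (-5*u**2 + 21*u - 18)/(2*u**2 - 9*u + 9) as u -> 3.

At u = 3 both the top and bottom vanish — a removable singularity. Factoring out (u - 3) from each leaves (6 - 5*u)/(2*u - 3), which at u = 3 equals -3.

-3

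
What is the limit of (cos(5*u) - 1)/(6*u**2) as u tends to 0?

Direct substitution gives 0/0.
Apply L'Hôpital: lim (-5*sin(5*u))/(12*u), still 0/0.
After 2 applications of L'Hôpital's rule the quotient is (-25*cos(5*u))/(12); substituting u = 0 gives -25/12.

-25/12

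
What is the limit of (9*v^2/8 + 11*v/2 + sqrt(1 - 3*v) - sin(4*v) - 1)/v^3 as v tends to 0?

Substitution gives 0/0; apply L'Hôpital's rule 3 times.
After differentiating numerator and denominator 3 times the quotient is (64*cos(4*v) - 81/(8*(1 - 3*v)^(5/2)))/(6); at v = 0 this is 431/48.

431/48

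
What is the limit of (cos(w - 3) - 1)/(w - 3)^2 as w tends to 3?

Direct substitution gives 0/0.
Apply L'Hôpital: lim (-sin(w - 3))/(2*w - 6), still 0/0.
After 2 applications of L'Hôpital's rule the quotient is (-cos(w - 3))/(2); substituting w = 3 gives -1/2.

-1/2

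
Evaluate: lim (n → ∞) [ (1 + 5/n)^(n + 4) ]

e^(5)

Let L be the limit and take ln: ln L = lim (n + 4)·ln(1 + 5/n) = lim (n + 4)·(5/n + O(1/n²)) = 5.
Hence L = e^(5).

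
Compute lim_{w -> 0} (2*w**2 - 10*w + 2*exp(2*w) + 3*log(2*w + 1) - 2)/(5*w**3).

32/15

Substitution gives 0/0 (the numerator vanishes to order 3).
Expand each term to order w^3: the coefficient of w^3 in 2·e^(2w) is 8/3 and in 3·ln(1 + 2w) is 8.
Lower-order terms cancel with the polynomial part, so the numerator is (32/3)·w^3 + o(w^3), and the limit is (32/3)/(5) = 32/15.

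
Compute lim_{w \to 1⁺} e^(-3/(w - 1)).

As w → 1⁺, -3/(w - 1) → −∞, so e^(-3/(w - 1)) → 0.

0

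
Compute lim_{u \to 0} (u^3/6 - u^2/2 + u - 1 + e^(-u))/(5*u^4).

1/120

Direct substitution gives 0/0.
Apply L'Hôpital: lim (u^2/2 - u + 1 - e^(-u))/(20*u^3), still 0/0.
Apply L'Hôpital: lim (u - 1 + e^(-u))/(60*u^2), still 0/0.
Apply L'Hôpital: lim (1 - e^(-u))/(120*u), still 0/0.
After 4 applications of L'Hôpital's rule the quotient is (e^(-u))/(120); substituting u = 0 gives 1/120.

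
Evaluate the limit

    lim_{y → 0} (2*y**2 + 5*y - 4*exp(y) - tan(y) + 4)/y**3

Substitution gives 0/0; apply L'Hôpital's rule 3 times.
After differentiating numerator and denominator 3 times the quotient is (-4*e^(y) - 6*tan(y)^4 - 8*tan(y)^2 - 2)/(6); at y = 0 this is -1.

-1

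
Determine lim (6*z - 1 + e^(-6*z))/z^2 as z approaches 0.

18

Direct substitution gives 0/0.
Apply L'Hôpital: lim (6 - 6*e^(-6*z))/(2*z), still 0/0.
After 2 applications of L'Hôpital's rule the quotient is (36*e^(-6*z))/(2); substituting z = 0 gives 18.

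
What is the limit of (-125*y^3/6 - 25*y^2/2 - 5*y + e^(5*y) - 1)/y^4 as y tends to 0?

625/24

Direct substitution gives 0/0.
Apply L'Hôpital: lim (-125*y^2/2 - 25*y + 5*e^(5*y) - 5)/(4*y^3), still 0/0.
Apply L'Hôpital: lim (-125*y + 25*e^(5*y) - 25)/(12*y^2), still 0/0.
Apply L'Hôpital: lim (125*e^(5*y) - 125)/(24*y), still 0/0.
After 4 applications of L'Hôpital's rule the quotient is (625*e^(5*y))/(24); substituting y = 0 gives 625/24.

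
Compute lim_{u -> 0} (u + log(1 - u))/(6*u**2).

Direct substitution gives 0/0.
Apply L'Hôpital: lim (1 - 1/(1 - u))/(12*u), still 0/0.
After 2 applications of L'Hôpital's rule the quotient is (-1/(1 - u)^2)/(12); substituting u = 0 gives -1/12.

-1/12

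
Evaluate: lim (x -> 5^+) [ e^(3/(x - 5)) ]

∞

As x → 5⁺, 3/(x - 5) → +∞, so e^(3/(x - 5)) → ∞.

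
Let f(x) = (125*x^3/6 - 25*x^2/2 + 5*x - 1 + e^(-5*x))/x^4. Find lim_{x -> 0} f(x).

625/24

Direct substitution gives 0/0.
Apply L'Hôpital: lim (125*x^2/2 - 25*x + 5 - 5*e^(-5*x))/(4*x^3), still 0/0.
Apply L'Hôpital: lim (125*x - 25 + 25*e^(-5*x))/(12*x^2), still 0/0.
Apply L'Hôpital: lim (125 - 125*e^(-5*x))/(24*x), still 0/0.
After 4 applications of L'Hôpital's rule the quotient is (625*e^(-5*x))/(24); substituting x = 0 gives 625/24.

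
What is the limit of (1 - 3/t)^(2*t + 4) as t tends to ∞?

Write it as [(1 - 3/t)^t]^(2) · (1 - 3/t)^(4). The bracketed term tends to e^(-3) and the second factor to 1, so the limit is e^(-6).

e^(-6)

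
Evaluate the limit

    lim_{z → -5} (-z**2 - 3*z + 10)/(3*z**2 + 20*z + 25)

Since z = -5 makes numerator and denominator zero, (z + 5) divides both.
Cancelling it gives (2 - z)/(3*z + 5); now plug in z = -5 to get -7/10.

-7/10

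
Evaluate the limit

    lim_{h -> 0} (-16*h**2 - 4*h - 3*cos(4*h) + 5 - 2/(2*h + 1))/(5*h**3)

Substitution gives 0/0 (the numerator vanishes to order 3).
Expand each term to order h^3: the coefficient of h^3 in -3·cos(4h) is 0 and in -2·1/(1 + 2h) is 16.
Lower-order terms cancel with the polynomial part, so the numerator is (16)·h^3 + o(h^3), and the limit is (16)/(5) = 16/5.

16/5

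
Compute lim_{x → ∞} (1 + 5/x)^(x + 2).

e^(5)

Let L be the limit and take ln: ln L = lim (x + 2)·ln(1 + 5/x) = lim (x + 2)·(5/x + O(1/x²)) = 5.
Hence L = e^(5).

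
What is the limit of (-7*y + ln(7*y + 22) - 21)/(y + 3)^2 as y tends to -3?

-49/2

Direct substitution gives 0/0.
Apply L'Hôpital: lim (-7 + 7/(7*y + 22))/(2*y + 6), still 0/0.
After 2 applications of L'Hôpital's rule the quotient is (-49/(7*y + 22)^2)/(2); substituting y = -3 gives -49/2.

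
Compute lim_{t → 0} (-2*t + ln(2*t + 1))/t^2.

-2

Direct substitution gives 0/0.
Apply L'Hôpital: lim (-2 + 2/(2*t + 1))/(2*t), still 0/0.
After 2 applications of L'Hôpital's rule the quotient is (-4/(2*t + 1)^2)/(2); substituting t = 0 gives -2.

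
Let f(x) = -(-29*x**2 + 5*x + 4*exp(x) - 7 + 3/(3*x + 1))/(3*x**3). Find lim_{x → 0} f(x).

241/9

Substitution gives 0/0; apply L'Hôpital's rule 3 times.
After differentiating numerator and denominator 3 times the quotient is (4*e^(x) - 486/(3*x + 1)^4)/(-18); at x = 0 this is 241/9.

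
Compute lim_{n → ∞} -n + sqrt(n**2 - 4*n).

This has the form ∞ − ∞. Multiply and divide by the conjugate √(n^2 - 4*n) + n.
That gives (-4n) / (√(n^2 - 4*n) + n).
Divide numerator and denominator by n: the limit is -4/(2·1) = -2.

-2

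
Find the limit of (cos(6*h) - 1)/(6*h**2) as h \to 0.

-3

Direct substitution gives 0/0.
Apply L'Hôpital: lim (-6*sin(6*h))/(12*h), still 0/0.
After 2 applications of L'Hôpital's rule the quotient is (-36*cos(6*h))/(12); substituting h = 0 gives -3.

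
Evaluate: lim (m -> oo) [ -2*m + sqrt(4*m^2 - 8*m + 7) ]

-2

This has the form ∞ − ∞. Multiply and divide by the conjugate √(4*m^2 - 8*m + 7) + 2m.
That gives (-8m + 7) / (√(4*m^2 - 8*m + 7) + 2m).
Divide numerator and denominator by m: the limit is -8/(2·2) = -2.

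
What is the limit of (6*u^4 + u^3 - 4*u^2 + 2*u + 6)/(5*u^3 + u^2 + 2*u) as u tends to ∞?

The numerator has higher degree (4 > 3); the quotient behaves like (6/(5))·u^1 for large |u|.
As u → +∞ this diverges to ∞.

∞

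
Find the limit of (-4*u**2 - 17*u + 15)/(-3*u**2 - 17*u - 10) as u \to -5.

23/13

At u = -5 both the top and bottom vanish — a removable singularity. Factoring out (u + 5) from each leaves (3 - 4*u)/(-3*u - 2), which at u = -5 equals 23/13.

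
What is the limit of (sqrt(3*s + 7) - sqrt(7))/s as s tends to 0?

3*√(7)/14

A 0/0 form; rationalise with √(7 + 3s) + √7. This collapses the numerator to 3s, leaving 3/(√(7 + 3s) + √7) → 3/(2√7) = 3*√(7)/14.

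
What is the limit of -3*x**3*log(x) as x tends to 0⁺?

0

This is a 0·(−∞) form. Rewrite as -3·ln(x) / x^(−3) and apply L'Hôpital:
the derivative quotient is -3·(1/x) / (−3·x^(−4)) = (3/3)·x^3 → 0.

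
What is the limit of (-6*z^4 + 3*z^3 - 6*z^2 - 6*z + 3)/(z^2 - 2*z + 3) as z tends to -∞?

-∞

The numerator has higher degree (4 > 2); the quotient behaves like (-6/(1))·z^2 for large |z|.
As z → −∞ this diverges to -∞.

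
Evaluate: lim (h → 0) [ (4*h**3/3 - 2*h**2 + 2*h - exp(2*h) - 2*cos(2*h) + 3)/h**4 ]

Substitution gives 0/0; apply L'Hôpital's rule 4 times.
After differentiating numerator and denominator 4 times the quotient is (-16*e^(2*h) - 32*cos(2*h))/(24); at h = 0 this is -2.

-2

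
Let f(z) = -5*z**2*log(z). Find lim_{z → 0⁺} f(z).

This is a 0·(−∞) form. Rewrite as -5·ln(z) / z^(−2) and apply L'Hôpital:
the derivative quotient is -5·(1/z) / (−2·z^(−3)) = (5/2)·z^2 → 0.

0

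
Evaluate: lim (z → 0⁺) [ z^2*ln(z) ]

0

This is a 0·(−∞) form. Rewrite as 1·ln(z) / z^(−2) and apply L'Hôpital:
the derivative quotient is 1·(1/z) / (−2·z^(−3)) = (-1/2)·z^2 → 0.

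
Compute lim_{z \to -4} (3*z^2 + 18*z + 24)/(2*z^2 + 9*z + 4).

Since z = -4 makes numerator and denominator zero, (z + 4) divides both.
Cancelling it gives (3*z + 6)/(2*z + 1); now plug in z = -4 to get 6/7.

6/7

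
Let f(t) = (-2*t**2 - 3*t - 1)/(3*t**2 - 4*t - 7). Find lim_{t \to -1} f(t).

At t = -1 both the top and bottom vanish — a removable singularity. Factoring out (t + 1) from each leaves (-2*t - 1)/(3*t - 7), which at t = -1 equals -1/10.

-1/10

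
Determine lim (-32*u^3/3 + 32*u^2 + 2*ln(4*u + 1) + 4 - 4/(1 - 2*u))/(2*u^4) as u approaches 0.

-96

Substitution gives 0/0 (the numerator vanishes to order 4).
Expand each term to order u^4: the coefficient of u^4 in -4·1/(1 - 2u) is -64 and in 2·ln(1 + 4u) is -128.
Lower-order terms cancel with the polynomial part, so the numerator is (-192)·u^4 + o(u^4), and the limit is (-192)/(2) = -96.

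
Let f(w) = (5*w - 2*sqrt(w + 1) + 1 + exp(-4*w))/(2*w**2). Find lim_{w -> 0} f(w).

Substitution gives 0/0 (the numerator vanishes to order 2).
Expand each term to order w^2: the coefficient of w^2 in e^(-4w) is 8 and in -2·√(1 + w) is 1/4.
Lower-order terms cancel with the polynomial part, so the numerator is (33/4)·w^2 + o(w^2), and the limit is (33/4)/(2) = 33/8.

33/8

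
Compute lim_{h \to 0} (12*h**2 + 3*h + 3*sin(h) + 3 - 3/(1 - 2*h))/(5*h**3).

-49/10

Substitution gives 0/0; apply L'Hôpital's rule 3 times.
After differentiating numerator and denominator 3 times the quotient is (-3*cos(h) - 144/(2*h - 1)^4)/(30); at h = 0 this is -49/10.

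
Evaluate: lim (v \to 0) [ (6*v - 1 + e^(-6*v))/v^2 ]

18

Direct substitution gives 0/0.
Apply L'Hôpital: lim (6 - 6*e^(-6*v))/(2*v), still 0/0.
After 2 applications of L'Hôpital's rule the quotient is (36*e^(-6*v))/(2); substituting v = 0 gives 18.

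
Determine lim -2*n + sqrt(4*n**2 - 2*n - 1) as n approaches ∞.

-1/2

An ∞ − ∞ form. Rationalising with the conjugate, the difference becomes (-2n - 1) / (√(4*n^2 - 2*n - 1) + 2n).
For large n the denominator behaves like 2·2n, so the quotient tends to -2/4 = -1/2.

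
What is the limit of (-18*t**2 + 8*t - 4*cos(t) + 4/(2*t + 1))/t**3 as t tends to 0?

Substitution gives 0/0 (the numerator vanishes to order 3).
Expand each term to order t^3: the coefficient of t^3 in -4·cos(t) is 0 and in 4·1/(1 + 2t) is -32.
Lower-order terms cancel with the polynomial part, so the numerator is (-32)·t^3 + o(t^3), and the limit is (-32)/(1) = -32.

-32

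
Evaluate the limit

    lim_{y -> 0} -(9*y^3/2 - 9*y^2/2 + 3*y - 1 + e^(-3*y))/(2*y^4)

Direct substitution gives 0/0.
Apply L'Hôpital: lim (27*y^2/2 - 9*y + 3 - 3*e^(-3*y))/(-8*y^3), still 0/0.
Apply L'Hôpital: lim (27*y - 9 + 9*e^(-3*y))/(-24*y^2), still 0/0.
Apply L'Hôpital: lim (27 - 27*e^(-3*y))/(-48*y), still 0/0.
After 4 applications of L'Hôpital's rule the quotient is (81*e^(-3*y))/(-48); substituting y = 0 gives -27/16.

-27/16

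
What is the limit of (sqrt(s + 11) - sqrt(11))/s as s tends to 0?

A 0/0 form; rationalise with √(11 + s) + √11. This collapses the numerator to s, leaving 1/(√(11 + s) + √11) → 1/(2√11) = √(11)/22.

√(11)/22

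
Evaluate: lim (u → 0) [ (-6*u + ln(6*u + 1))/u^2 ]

Direct substitution gives 0/0.
Apply L'Hôpital: lim (-6 + 6/(6*u + 1))/(2*u), still 0/0.
After 2 applications of L'Hôpital's rule the quotient is (-36/(6*u + 1)^2)/(2); substituting u = 0 gives -18.

-18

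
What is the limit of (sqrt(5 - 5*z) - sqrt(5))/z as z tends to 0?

-√(5)/2

Substitution gives 0/0. Multiply numerator and denominator by the conjugate √(5 - 5z) + √5.
The numerator becomes (5 - 5z) − 5 = -5z, so the expression simplifies to -5/(√(5 - 5z) + √5).
Letting z → 0 gives -5/(2√5) = -√(5)/2.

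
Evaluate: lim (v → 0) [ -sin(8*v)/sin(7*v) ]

-8/7

Substitution gives 0/0.
Divide numerator and denominator by v: sin(8v)/v → 8 and sin(7v)/v → 7, so the limit is -1·8/7 = -8/7.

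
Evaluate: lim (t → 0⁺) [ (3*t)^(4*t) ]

1

Base → 0⁺ and exponent → 0⁺: a 0^0 form.
Take logs: 4t·ln(3t). This is 0·(−∞); rewriting as ln(3t)/(1/(4t)) and applying L'Hôpital gives 0.
Hence the limit is e^0 = 1.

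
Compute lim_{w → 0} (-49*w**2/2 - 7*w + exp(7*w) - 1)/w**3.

Direct substitution gives 0/0.
Apply L'Hôpital: lim (-49*w + 7*e^(7*w) - 7)/(3*w^2), still 0/0.
Apply L'Hôpital: lim (49*e^(7*w) - 49)/(6*w), still 0/0.
After 3 applications of L'Hôpital's rule the quotient is (343*e^(7*w))/(6); substituting w = 0 gives 343/6.

343/6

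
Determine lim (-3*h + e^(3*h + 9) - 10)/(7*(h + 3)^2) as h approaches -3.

Direct substitution gives 0/0.
Apply L'Hôpital: lim (3*e^(3*h + 9) - 3)/(14*h + 42), still 0/0.
After 2 applications of L'Hôpital's rule the quotient is (9*e^(3*h + 9))/(14); substituting h = -3 gives 9/14.

9/14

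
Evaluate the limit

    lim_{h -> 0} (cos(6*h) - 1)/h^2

-18

Direct substitution gives 0/0.
Apply L'Hôpital: lim (-6*sin(6*h))/(2*h), still 0/0.
After 2 applications of L'Hôpital's rule the quotient is (-36*cos(6*h))/(2); substituting h = 0 gives -18.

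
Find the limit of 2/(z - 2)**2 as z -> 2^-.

∞

As z → 2⁻, (z - 2) → 0⁻, so (z - 2)^2 → 0⁺ and 2/(z - 2)^2 → ∞.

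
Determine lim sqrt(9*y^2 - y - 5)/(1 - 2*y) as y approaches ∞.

For large |y|, √(9*y^2 - y - 5) ≈ √9·|y| and the denominator ≈ -2y.
Since y → +∞, |y| = y, giving √9/(-2) = -3/2.

-3/2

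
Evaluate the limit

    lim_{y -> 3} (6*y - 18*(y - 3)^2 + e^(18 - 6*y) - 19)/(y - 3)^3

-36

Direct substitution gives 0/0.
Apply L'Hôpital: lim (-36*y - 6*e^(18 - 6*y) + 114)/(3*(y - 3)^2), still 0/0.
Apply L'Hôpital: lim (36*e^(18 - 6*y) - 36)/(6*y - 18), still 0/0.
After 3 applications of L'Hôpital's rule the quotient is (-216*e^(18 - 6*y))/(6); substituting y = 3 gives -36.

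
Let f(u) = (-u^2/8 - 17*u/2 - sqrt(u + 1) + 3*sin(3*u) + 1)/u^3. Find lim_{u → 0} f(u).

-217/16

Substitution gives 0/0; apply L'Hôpital's rule 3 times.
After differentiating numerator and denominator 3 times the quotient is (-81*cos(3*u) - 3/(8*(u + 1)^(5/2)))/(6); at u = 0 this is -217/16.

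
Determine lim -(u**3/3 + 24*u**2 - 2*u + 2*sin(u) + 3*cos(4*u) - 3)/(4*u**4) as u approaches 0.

-8

Substitution gives 0/0 (the numerator vanishes to order 4).
Expand each term to order u^4: the coefficient of u^4 in 2·sin(u) is 0 and in 3·cos(4u) is 32.
Lower-order terms cancel with the polynomial part, so the numerator is (32)·u^4 + o(u^4), and the limit is (32)/(-4) = -8.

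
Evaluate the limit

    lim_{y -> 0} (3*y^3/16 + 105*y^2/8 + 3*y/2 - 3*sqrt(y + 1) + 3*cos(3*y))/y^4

Substitution gives 0/0 (the numerator vanishes to order 4).
Expand each term to order y^4: the coefficient of y^4 in -3·√(1 + y) is 15/128 and in 3·cos(3y) is 81/8.
Lower-order terms cancel with the polynomial part, so the numerator is (1311/128)·y^4 + o(y^4), and the limit is (1311/128)/(1) = 1311/128.

1311/128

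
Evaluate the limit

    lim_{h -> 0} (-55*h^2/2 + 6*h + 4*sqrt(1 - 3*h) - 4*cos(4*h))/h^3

-27/4

Substitution gives 0/0; apply L'Hôpital's rule 3 times.
After differentiating numerator and denominator 3 times the quotient is (-256*sin(4*h) - 81/(2*(1 - 3*h)^(5/2)))/(6); at h = 0 this is -27/4.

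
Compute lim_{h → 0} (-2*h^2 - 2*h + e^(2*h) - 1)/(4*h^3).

Direct substitution gives 0/0.
Apply L'Hôpital: lim (-4*h + 2*e^(2*h) - 2)/(12*h^2), still 0/0.
Apply L'Hôpital: lim (4*e^(2*h) - 4)/(24*h), still 0/0.
After 3 applications of L'Hôpital's rule the quotient is (8*e^(2*h))/(24); substituting h = 0 gives 1/3.

1/3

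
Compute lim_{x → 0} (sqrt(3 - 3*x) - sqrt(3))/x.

-√(3)/2

Substitution gives 0/0. Multiply numerator and denominator by the conjugate √(3 - 3x) + √3.
The numerator becomes (3 - 3x) − 3 = -3x, so the expression simplifies to -3/(√(3 - 3x) + √3).
Letting x → 0 gives -3/(2√3) = -√(3)/2.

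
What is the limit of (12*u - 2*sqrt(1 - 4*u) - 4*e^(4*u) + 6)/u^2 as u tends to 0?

-28

Substitution gives 0/0; apply L'Hôpital's rule 2 times.
After differentiating numerator and denominator 2 times the quotient is (-64*e^(4*u) + 8/(1 - 4*u)^(3/2))/(2); at u = 0 this is -28.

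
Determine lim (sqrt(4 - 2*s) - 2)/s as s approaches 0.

-1/2

Substitution gives 0/0. Multiply numerator and denominator by the conjugate √(4 - 2s) + √4.
The numerator becomes (4 - 2s) − 4 = -2s, so the expression simplifies to -2/(√(4 - 2s) + √4).
Letting s → 0 gives -2/(2√4) = -1/2.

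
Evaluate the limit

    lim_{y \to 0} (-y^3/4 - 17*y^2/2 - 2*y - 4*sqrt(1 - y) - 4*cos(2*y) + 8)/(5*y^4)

Substitution gives 0/0; apply L'Hôpital's rule 4 times.
After differentiating numerator and denominator 4 times the quotient is (-64*cos(2*y) + 15/(4*(1 - y)^(7/2)))/(120); at y = 0 this is -241/480.

-241/480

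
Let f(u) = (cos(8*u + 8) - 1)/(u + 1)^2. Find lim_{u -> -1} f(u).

Direct substitution gives 0/0.
Apply L'Hôpital: lim (-8*sin(8*u + 8))/(2*u + 2), still 0/0.
After 2 applications of L'Hôpital's rule the quotient is (-64*cos(8*u + 8))/(2); substituting u = -1 gives -32.

-32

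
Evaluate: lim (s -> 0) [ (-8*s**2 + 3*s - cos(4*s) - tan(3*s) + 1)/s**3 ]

-9

Substitution gives 0/0; apply L'Hôpital's rule 3 times.
After differentiating numerator and denominator 3 times the quotient is (-64*sin(4*s) - 162*tan(3*s)^4 - 216*tan(3*s)^2 - 54)/(6); at s = 0 this is -9.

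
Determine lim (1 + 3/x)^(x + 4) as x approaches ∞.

Let L be the limit and take ln: ln L = lim (x + 4)·ln(1 + 3/x) = lim (x + 4)·(3/x + O(1/x²)) = 3.
Hence L = e^(3).

e^(3)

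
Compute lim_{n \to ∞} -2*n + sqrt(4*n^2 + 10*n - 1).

An ∞ − ∞ form. Rationalising with the conjugate, the difference becomes (10n - 1) / (√(4*n^2 + 10*n - 1) + 2n).
For large n the denominator behaves like 2·2n, so the quotient tends to 10/4 = 5/2.

5/2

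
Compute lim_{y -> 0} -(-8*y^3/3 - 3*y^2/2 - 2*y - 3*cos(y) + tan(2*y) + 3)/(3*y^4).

1/24

Substitution gives 0/0; apply L'Hôpital's rule 4 times.
After differentiating numerator and denominator 4 times the quotient is (-3*cos(y) + 384*tan(2*y)^5 + 640*tan(2*y)^3 + 256*tan(2*y))/(-72); at y = 0 this is 1/24.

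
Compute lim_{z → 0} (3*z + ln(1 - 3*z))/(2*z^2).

Direct substitution gives 0/0.
Apply L'Hôpital: lim (3 - 3/(1 - 3*z))/(4*z), still 0/0.
After 2 applications of L'Hôpital's rule the quotient is (-9/(1 - 3*z)^2)/(4); substituting z = 0 gives -9/4.

-9/4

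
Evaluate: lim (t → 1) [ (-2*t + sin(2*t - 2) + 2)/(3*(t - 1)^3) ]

Direct substitution gives 0/0.
Apply L'Hôpital: lim (2*cos(2*t - 2) - 2)/(9*(t - 1)^2), still 0/0.
Apply L'Hôpital: lim (-4*sin(2*t - 2))/(18*t - 18), still 0/0.
After 3 applications of L'Hôpital's rule the quotient is (-8*cos(2*t - 2))/(18); substituting t = 1 gives -4/9.

-4/9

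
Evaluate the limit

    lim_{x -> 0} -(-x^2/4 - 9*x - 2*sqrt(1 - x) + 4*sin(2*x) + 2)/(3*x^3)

Substitution gives 0/0; apply L'Hôpital's rule 3 times.
After differentiating numerator and denominator 3 times the quotient is (-32*cos(2*x) + 3/(4*(1 - x)^(5/2)))/(-18); at x = 0 this is 125/72.

125/72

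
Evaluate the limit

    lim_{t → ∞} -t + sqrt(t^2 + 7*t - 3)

7/2

An ∞ − ∞ form. Rationalising with the conjugate, the difference becomes (7t - 3) / (√(t^2 + 7*t - 3) + t).
For large t the denominator behaves like 2·t, so the quotient tends to 7/2 = 7/2.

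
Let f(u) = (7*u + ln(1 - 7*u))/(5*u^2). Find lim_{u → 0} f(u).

-49/10

Direct substitution gives 0/0.
Apply L'Hôpital: lim (7 - 7/(1 - 7*u))/(10*u), still 0/0.
After 2 applications of L'Hôpital's rule the quotient is (-49/(1 - 7*u)^2)/(10); substituting u = 0 gives -49/10.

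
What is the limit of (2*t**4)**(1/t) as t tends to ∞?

Base → ∞ and exponent → 0: an ∞^0 form.
Take logs: (1/t)·ln(2·t^4) = (ln 2 + 4·ln t)/t → 0.
So the limit is e^0 = 1.

1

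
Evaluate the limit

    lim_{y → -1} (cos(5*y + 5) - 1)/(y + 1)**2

Direct substitution gives 0/0.
Apply L'Hôpital: lim (-5*sin(5*y + 5))/(2*y + 2), still 0/0.
After 2 applications of L'Hôpital's rule the quotient is (-25*cos(5*y + 5))/(2); substituting y = -1 gives -25/2.

-25/2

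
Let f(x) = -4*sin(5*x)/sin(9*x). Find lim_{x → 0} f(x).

Substitution gives 0/0.
Divide numerator and denominator by x: sin(5x)/x → 5 and sin(9x)/x → 9, so the limit is -4·5/9 = -20/9.

-20/9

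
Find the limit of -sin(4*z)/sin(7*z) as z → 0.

Substitution gives 0/0.
Divide numerator and denominator by z: sin(4z)/z → 4 and sin(7z)/z → 7, so the limit is -1·4/7 = -4/7.

-4/7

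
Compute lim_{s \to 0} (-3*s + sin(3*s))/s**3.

Direct substitution gives 0/0.
Apply L'Hôpital: lim (3*cos(3*s) - 3)/(3*s^2), still 0/0.
Apply L'Hôpital: lim (-9*sin(3*s))/(6*s), still 0/0.
After 3 applications of L'Hôpital's rule the quotient is (-27*cos(3*s))/(6); substituting s = 0 gives -9/2.

-9/2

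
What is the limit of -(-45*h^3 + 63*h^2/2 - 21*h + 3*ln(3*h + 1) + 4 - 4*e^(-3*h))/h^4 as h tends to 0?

Substitution gives 0/0 (the numerator vanishes to order 4).
Expand each term to order h^4: the coefficient of h^4 in 3·ln(1 + 3h) is -243/4 and in -4·e^(-3h) is -27/2.
Lower-order terms cancel with the polynomial part, so the numerator is (-297/4)·h^4 + o(h^4), and the limit is (-297/4)/(-1) = 297/4.

297/4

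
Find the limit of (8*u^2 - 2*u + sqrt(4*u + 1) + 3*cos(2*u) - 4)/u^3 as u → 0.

4

Substitution gives 0/0; apply L'Hôpital's rule 3 times.
After differentiating numerator and denominator 3 times the quotient is (24*sin(2*u) + 24/(4*u + 1)^(5/2))/(6); at u = 0 this is 4.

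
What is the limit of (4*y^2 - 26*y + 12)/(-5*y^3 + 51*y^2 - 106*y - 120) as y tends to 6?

At y = 6 both the top and bottom vanish — a removable singularity. Factoring out (y - 6) from each leaves (4*y - 2)/(-5*y^2 + 21*y + 20), which at y = 6 equals -11/17.

-11/17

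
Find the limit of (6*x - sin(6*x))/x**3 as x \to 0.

Direct substitution gives 0/0.
Apply L'Hôpital: lim (6 - 6*cos(6*x))/(3*x^2), still 0/0.
Apply L'Hôpital: lim (36*sin(6*x))/(6*x), still 0/0.
After 3 applications of L'Hôpital's rule the quotient is (216*cos(6*x))/(6); substituting x = 0 gives 36.

36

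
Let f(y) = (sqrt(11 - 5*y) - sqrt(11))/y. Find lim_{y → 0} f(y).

-5*√(11)/22

Substitution gives 0/0. Multiply numerator and denominator by the conjugate √(11 - 5y) + √11.
The numerator becomes (11 - 5y) − 11 = -5y, so the expression simplifies to -5/(√(11 - 5y) + √11).
Letting y → 0 gives -5/(2√11) = -5*√(11)/22.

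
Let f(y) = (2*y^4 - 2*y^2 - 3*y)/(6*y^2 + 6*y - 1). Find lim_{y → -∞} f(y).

∞

The numerator has higher degree (4 > 2); the quotient behaves like (2/(6))·y^2 for large |y|.
As y → −∞ this diverges to ∞.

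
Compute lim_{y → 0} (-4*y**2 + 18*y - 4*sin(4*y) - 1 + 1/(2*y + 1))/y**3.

104/3

Substitution gives 0/0 (the numerator vanishes to order 3).
Expand each term to order y^3: the coefficient of y^3 in 1/(1 + 2y) is -8 and in -4·sin(4y) is 128/3.
Lower-order terms cancel with the polynomial part, so the numerator is (104/3)·y^3 + o(y^3), and the limit is (104/3)/(1) = 104/3.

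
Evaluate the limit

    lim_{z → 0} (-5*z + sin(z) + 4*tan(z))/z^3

Substitution gives 0/0 (the numerator vanishes to order 3).
Expand each term to order z^3: the coefficient of z^3 in sin(z) is -1/6 and in 4·tan(z) is 4/3.
Lower-order terms cancel with the polynomial part, so the numerator is (7/6)·z^3 + o(z^3), and the limit is (7/6)/(1) = 7/6.

7/6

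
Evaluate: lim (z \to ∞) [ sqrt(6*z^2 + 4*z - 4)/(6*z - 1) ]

For large |z|, √(6*z^2 + 4*z - 4) ≈ √6·|z| and the denominator ≈ 6z.
Since z → +∞, |z| = z, giving √6/(6) = √(6)/6.

√(6)/6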